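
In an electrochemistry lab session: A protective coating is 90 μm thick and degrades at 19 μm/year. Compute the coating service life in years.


Service life = thickness / degradation rate
Life = 90 / 19 = 4.7 years

4.7 years


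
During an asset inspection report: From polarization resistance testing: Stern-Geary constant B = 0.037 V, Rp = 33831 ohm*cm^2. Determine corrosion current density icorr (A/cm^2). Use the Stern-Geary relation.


Apply the Stern-Geary relation: icorr = B / Rp
icorr = 0.037 / 33831 = 1.094×10^-6 A/cm^2

1.094×10^-6 A/cm^2


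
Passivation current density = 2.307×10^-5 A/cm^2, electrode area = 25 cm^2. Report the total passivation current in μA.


I = i_pass * A, then convert A → μA (×10^6)
I = 2.307×10^-5 * 25 * 10^6 = 576.75 μA

576.75 μA


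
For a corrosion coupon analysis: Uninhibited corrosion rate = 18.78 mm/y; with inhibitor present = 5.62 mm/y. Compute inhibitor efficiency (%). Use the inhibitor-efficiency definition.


Apply the inhibitor-efficiency definition: IE = (CR_blank − CR_inh)/CR_blank × 100
IE = (18.78 − 5.62) / 18.78 × 100
IE = 13.16 / 18.78 × 100 = 70.1 %

70.1 %


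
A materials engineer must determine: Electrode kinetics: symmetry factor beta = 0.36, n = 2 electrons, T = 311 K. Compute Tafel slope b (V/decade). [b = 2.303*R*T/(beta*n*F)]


Apply the Tafel slope relation: b = 2.303*R*T/(beta*n*F)
Numerator: 2.303 * 8.314 * 311 = 5954.76
Denominator: 0.36 * 2 * 96485 = 69469.2
b = 5954.76 / 69469.2 = 0.086 V/decade

0.086 V/decade


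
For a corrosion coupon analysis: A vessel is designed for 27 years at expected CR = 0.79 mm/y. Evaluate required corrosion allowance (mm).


Corrosion allowance = CR × design life
CA = 0.79 * 27 = 21.33 mm

21.33 mm


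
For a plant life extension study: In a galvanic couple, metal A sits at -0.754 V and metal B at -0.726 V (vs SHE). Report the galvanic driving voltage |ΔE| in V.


Driving voltage is the absolute potential difference.
|ΔE| = |-0.754 − (-0.726)| = 0.028 V

0.028 V


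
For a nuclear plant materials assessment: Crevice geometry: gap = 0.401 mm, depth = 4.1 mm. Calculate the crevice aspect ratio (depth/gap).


Aspect ratio = depth / gap
Ratio = 4.1 / 0.401 = 10.2

10.2


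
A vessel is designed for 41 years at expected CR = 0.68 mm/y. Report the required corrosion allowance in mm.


Corrosion allowance = CR × design life
CA = 0.68 * 41 = 27.88 mm

27.88 mm


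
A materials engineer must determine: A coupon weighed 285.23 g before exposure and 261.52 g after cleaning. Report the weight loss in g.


Weight loss = initial − final
WL = 285.23 − 261.52 = 23.71 g

23.71 g


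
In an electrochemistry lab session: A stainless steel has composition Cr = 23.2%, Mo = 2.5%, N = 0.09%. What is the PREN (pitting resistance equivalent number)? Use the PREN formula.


Apply the PREN formula: PREN = Cr + 3.3*Mo + 16*N
PREN = 23.2 + 3.3*2.5 + 16*0.09
PREN = 23.2 + 8.25 + 1.44 = 32.89

32.89


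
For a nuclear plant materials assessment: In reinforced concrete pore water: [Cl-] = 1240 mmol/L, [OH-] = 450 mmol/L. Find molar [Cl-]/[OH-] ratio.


Threshold parameter = [Cl-] / [OH-] (molar basis; both in mmol/L, so units cancel)
Ratio = 1240 / 450 = 2.76

2.76


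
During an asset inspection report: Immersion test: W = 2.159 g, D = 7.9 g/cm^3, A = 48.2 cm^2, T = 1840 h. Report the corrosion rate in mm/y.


Apply the mm/y weight-loss relation: CR = 87600 * W / (D * A * T)
Numerator: 87600 * 2.159 = 189128.4
Denominator: 7.9 * 48.2 * 1840 = 700635.2
CR = 189128.4 / 700635.2 = 0.269938 mm/y

0.269938 mm/y


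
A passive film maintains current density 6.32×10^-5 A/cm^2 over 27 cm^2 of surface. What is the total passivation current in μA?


I = i_pass * A, then convert A → μA (×10^6)
I = 6.32×10^-5 * 27 * 10^6 = 1706.4 μA

1706.4 μA


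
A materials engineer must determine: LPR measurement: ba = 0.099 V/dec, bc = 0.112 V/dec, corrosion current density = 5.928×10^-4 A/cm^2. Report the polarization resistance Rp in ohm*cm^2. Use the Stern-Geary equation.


Apply the Stern-Geary equation: Rp = ba*bc / (2.303*icorr*(ba+bc))
ba*bc = 0.099*0.112 = 0.011088
ba+bc = 0.211; 2.303*icorr*(ba+bc) = 2.303*5.928×10^-4*0.211 = 2.8806108×10^-4
Rp = 0.011088 / 2.8806108×10^-4 = 38.49 ohm*cm^2

38.49 ohm*cm^2


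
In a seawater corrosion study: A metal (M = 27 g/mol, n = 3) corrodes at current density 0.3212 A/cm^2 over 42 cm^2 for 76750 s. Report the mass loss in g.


Apply Faraday's law: m = i*A*t*M / (n*F)
Total charge passed Q = i*A*t = 0.3212*42*76750 = 1035388.2 C
m = Q*M/(n*F) = 1035388.2*27/(3*96485) = 96.58 g

96.58 g


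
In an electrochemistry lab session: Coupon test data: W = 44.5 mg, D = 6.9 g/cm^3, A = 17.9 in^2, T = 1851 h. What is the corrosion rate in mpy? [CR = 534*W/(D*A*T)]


Apply the mpy weight-loss relation: CR = 534 * W / (D * A * T)
Numerator: 534 * 44.5 = 23763.0
Denominator: 6.9 * 17.9 * 1851 = 228617.01
CR = 23763.0 / 228617.01 = 0.10394 mpy

0.10394 mpy


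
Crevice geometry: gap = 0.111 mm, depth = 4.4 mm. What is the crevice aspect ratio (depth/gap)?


Aspect ratio = depth / gap
Ratio = 4.4 / 0.111 = 39.6

39.6


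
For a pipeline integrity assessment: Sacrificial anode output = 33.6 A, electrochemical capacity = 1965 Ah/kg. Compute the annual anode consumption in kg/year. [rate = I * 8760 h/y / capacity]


Annual consumption = current * hours per year / capacity
Rate = 33.6 * 8760 / 1965 = 149.8 kg/year

149.8 kg/year


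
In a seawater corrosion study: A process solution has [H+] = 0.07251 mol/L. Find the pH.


pH = −log10[H+]
pH = −log10(0.07251) = 1.14

1.14


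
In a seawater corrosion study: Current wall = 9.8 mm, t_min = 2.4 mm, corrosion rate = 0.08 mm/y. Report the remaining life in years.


Apply the remaining-life relation: RL = (t_current − t_min) / CR
RL = (9.8 − 2.4) / 0.08 = 7.4 / 0.08 = 92.5 years

92.5 years


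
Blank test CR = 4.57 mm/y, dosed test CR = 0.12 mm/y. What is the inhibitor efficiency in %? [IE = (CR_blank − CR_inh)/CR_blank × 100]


Apply the inhibitor-efficiency definition: IE = (CR_blank − CR_inh)/CR_blank × 100
IE = (4.57 − 0.12) / 4.57 × 100
IE = 4.45 / 4.57 × 100 = 97.4 %

97.4 %


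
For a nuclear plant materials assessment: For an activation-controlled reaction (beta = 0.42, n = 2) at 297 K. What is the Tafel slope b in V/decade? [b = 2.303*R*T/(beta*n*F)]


Apply the Tafel slope relation: b = 2.303*R*T/(beta*n*F)
Numerator: 2.303 * 8.314 * 297 = 5686.7
Denominator: 0.42 * 2 * 96485 = 81047.4
b = 5686.7 / 81047.4 = 0.07 V/decade

0.07 V/decade


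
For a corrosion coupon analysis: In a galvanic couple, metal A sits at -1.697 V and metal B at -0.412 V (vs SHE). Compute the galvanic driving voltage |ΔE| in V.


Driving voltage is the absolute potential difference.
|ΔE| = |-1.697 − (-0.412)| = 1.285 V

1.285 V


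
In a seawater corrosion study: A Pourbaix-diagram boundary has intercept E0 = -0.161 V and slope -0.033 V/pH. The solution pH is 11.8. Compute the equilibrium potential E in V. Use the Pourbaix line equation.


Apply the Pourbaix line equation: E = E0 + slope*pH
E = -0.161 + (-0.033)*11.8 = -0.161 + (-0.3894) = -0.5504 V
Rounded to 3 decimal places: E = -0.550 V

-0.550 V


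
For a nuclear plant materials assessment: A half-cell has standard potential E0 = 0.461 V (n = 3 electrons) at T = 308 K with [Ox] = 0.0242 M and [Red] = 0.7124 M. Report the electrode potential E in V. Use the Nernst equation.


Apply the Nernst equation: E = E0 + (RT/nF)*ln([Ox]/[Red])
Step 1: RT/nF = 8.314*308/(3*96485) = 0.00884667 V
Step 2: [Ox]/[Red] = 0.0242/0.7124 = 0.03397
Step 3: ln(0.03397) = -3.382277
Step 4: correction = 0.00884667 * -3.382277 = -0.03 V
E = 0.461 + -0.03 = 0.431 V

0.431 V


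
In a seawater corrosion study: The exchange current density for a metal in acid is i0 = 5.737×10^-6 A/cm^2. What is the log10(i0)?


i0 = 5.737×10^-6 A/cm^2
log10(i0) = -5.241

-5.241


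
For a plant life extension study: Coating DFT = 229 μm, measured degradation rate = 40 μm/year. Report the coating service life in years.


Service life = thickness / degradation rate
Life = 229 / 40 = 5.7 years

5.7 years


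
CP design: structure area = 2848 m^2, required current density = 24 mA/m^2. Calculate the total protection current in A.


I = area * current density, then convert mA → A (÷1000)
I = 2848 * 24 / 1000 = 68.35 A

68.35 A


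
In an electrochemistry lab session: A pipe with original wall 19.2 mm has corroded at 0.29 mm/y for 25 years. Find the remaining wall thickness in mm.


Remaining wall = original − CR × time
t = 19.2 − 0.29*25 = 19.2 − 7.25 = 11.95 mm

11.95 mm


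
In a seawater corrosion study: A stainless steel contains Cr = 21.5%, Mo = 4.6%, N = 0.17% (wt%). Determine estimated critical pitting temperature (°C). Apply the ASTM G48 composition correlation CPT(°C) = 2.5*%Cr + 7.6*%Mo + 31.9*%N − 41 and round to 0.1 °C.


Apply the ASTM G48 empirical CPT estimate: CPT(°C) = 2.5*%Cr + 7.6*%Mo + 31.9*%N − 41
2.5*21.5 = 53.75; 7.6*4.6 = 34.96; 31.9*0.17 = 5.423
CPT = 53.75 + 34.96 + 5.423 − 41 = 53.133 °C
Rounded to 0.1 °C: CPT ≈ 53.1 °C

53.1 °C


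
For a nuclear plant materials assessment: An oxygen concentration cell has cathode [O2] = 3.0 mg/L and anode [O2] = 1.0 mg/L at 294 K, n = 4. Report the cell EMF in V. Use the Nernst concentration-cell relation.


Apply the Nernst concentration-cell relation: E = (RT/nF)*ln(C_cathode/C_anode)
RT/nF = 8.314*294/(4*96485) = 0.00633341 V
ln(3.0/1.0) = 1.09861
E = 0.00633341 * 1.09861 = 0.00696 V

0.00696 V


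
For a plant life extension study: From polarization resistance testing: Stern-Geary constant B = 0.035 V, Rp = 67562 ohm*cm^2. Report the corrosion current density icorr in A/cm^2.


Apply the Stern-Geary relation: icorr = B / Rp
icorr = 0.035 / 67562 = 5.18×10^-7 A/cm^2

5.18×10^-7 A/cm^2


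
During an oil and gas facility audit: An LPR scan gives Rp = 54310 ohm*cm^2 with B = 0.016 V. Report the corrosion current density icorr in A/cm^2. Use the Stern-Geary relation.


Apply the Stern-Geary relation: icorr = B / Rp
icorr = 0.016 / 54310 = 2.946×10^-7 A/cm^2

2.946×10^-7 A/cm^2


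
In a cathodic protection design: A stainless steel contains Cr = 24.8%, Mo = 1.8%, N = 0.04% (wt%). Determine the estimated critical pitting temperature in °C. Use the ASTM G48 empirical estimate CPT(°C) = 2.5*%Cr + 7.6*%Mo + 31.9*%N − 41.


Apply the ASTM G48 empirical CPT estimate: CPT(°C) = 2.5*%Cr + 7.6*%Mo + 31.9*%N − 41
2.5*24.8 = 62; 7.6*1.8 = 13.68; 31.9*0.04 = 1.276
CPT = 62 + 13.68 + 1.276 − 41 = 35.956 °C
Rounded to 0.1 °C: CPT ≈ 36.0 °C

36.0 °C


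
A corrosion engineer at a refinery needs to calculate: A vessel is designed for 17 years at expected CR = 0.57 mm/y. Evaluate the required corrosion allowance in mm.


Corrosion allowance = CR × design life
CA = 0.57 * 17 = 9.69 mm

9.69 mm


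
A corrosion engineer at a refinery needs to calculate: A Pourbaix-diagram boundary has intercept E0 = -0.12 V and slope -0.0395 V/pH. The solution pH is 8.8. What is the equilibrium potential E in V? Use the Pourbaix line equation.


Apply the Pourbaix line equation: E = E0 + slope*pH
E = -0.12 + (-0.0395)*8.8 = -0.12 + (-0.3476) = -0.4676 V
Rounded to 4 decimal places: E = -0.4676 V

-0.4676 V


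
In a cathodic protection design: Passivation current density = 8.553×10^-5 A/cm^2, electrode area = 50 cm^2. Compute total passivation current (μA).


I = i_pass * A, then convert A → μA (×10^6)
I = 8.553×10^-5 * 50 * 10^6 = 4276.5 μA

4276.5 μA


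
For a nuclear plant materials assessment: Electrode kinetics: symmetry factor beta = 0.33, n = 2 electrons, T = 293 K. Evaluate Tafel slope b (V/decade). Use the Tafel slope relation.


Apply the Tafel slope relation: b = 2.303*R*T/(beta*n*F)
Numerator: 2.303 * 8.314 * 293 = 5610.11
Denominator: 0.33 * 2 * 96485 = 63680.1
b = 5610.11 / 63680.1 = 0.088 V/decade

0.088 V/decade


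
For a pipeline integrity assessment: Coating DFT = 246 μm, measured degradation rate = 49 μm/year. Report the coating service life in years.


Service life = thickness / degradation rate
Life = 246 / 49 = 5.0 years

5.0 years


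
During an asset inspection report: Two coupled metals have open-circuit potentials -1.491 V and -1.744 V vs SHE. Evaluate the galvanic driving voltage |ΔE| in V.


Driving voltage is the absolute potential difference.
|ΔE| = |-1.491 − (-1.744)| = 0.253 V

0.253 V


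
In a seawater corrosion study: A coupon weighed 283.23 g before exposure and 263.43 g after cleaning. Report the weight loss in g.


Weight loss = initial − final
WL = 283.23 − 263.43 = 19.8 g

19.8 g


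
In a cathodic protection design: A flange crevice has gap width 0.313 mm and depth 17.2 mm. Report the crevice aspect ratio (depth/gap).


Aspect ratio = depth / gap
Ratio = 17.2 / 0.313 = 55.0

55.0


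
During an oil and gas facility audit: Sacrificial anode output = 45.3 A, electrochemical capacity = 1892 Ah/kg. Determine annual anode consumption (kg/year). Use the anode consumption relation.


Annual consumption = current * hours per year / capacity
Rate = 45.3 * 8760 / 1892 = 209.7 kg/year

209.7 kg/year


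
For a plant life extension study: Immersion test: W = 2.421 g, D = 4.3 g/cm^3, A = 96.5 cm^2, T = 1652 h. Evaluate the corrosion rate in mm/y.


Apply the mm/y weight-loss relation: CR = 87600 * W / (D * A * T)
Numerator: 87600 * 2.421 = 212079.6
Denominator: 4.3 * 96.5 * 1652 = 685497.4
CR = 212079.6 / 685497.4 = 0.3094 mm/y

0.3094 mm/y


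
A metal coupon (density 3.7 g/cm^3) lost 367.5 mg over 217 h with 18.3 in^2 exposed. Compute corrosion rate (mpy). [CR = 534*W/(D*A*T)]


Apply the mpy weight-loss relation: CR = 534 * W / (D * A * T)
Numerator: 534 * 367.5 = 196245.0
Denominator: 3.7 * 18.3 * 217 = 14693.07
CR = 196245.0 / 14693.07 = 13.3563 mpy

13.3563 mpy


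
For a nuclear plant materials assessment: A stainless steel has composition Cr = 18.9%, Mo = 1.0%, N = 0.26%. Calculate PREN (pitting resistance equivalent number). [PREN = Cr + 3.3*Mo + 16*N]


Apply the PREN formula: PREN = Cr + 3.3*Mo + 16*N
PREN = 18.9 + 3.3*1.0 + 16*0.26
PREN = 18.9 + 3.3 + 4.16 = 26.36

26.36


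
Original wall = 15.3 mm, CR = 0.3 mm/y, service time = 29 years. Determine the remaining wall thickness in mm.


Remaining wall = original − CR × time
t = 15.3 − 0.3*29 = 15.3 − 8.7 = 6.6 mm

6.6 mm


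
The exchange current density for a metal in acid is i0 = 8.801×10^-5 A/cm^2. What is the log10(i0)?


i0 = 8.801×10^-5 A/cm^2
log10(i0) = -4.055

-4.055


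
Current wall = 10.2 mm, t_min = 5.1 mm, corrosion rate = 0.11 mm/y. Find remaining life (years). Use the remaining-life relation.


Apply the remaining-life relation: RL = (t_current − t_min) / CR
RL = (10.2 − 5.1) / 0.11 = 5.1 / 0.11 = 46.4 years

46.4 years


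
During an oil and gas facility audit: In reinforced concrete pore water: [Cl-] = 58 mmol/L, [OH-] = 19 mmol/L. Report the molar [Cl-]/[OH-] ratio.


Threshold parameter = [Cl-] / [OH-] (molar basis; both in mmol/L, so units cancel)
Ratio = 58 / 19 = 3.05

3.05


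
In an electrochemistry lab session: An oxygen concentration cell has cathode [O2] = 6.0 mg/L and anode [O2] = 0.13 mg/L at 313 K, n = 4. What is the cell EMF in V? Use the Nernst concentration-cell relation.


Apply the Nernst concentration-cell relation: E = (RT/nF)*ln(C_cathode/C_anode)
RT/nF = 8.314*313/(4*96485) = 0.00674271 V
ln(6.0/0.13) = 3.83198
E = 0.00674271 * 3.83198 = 0.02584 V

0.02584 V


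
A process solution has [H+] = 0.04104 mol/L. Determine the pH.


pH = −log10[H+]
pH = −log10(0.04104) = 1.39

1.39


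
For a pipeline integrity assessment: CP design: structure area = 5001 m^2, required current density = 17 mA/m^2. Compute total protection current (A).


I = area * current density, then convert mA → A (÷1000)
I = 5001 * 17 / 1000 = 85.02 A

85.02 A


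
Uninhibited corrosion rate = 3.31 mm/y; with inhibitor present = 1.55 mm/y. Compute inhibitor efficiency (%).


Apply the inhibitor-efficiency definition: IE = (CR_blank − CR_inh)/CR_blank × 100
IE = (3.31 − 1.55) / 3.31 × 100
IE = 1.76 / 3.31 × 100 = 53.2 %

53.2 %


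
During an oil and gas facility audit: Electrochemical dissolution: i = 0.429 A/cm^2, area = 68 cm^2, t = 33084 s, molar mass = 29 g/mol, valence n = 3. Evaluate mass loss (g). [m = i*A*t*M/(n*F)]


Apply Faraday's law: m = i*A*t*M / (n*F)
Total charge passed Q = i*A*t = 0.429*68*33084 = 965126.448 C
m = Q*M/(n*F) = 965126.448*29/(3*96485) = 96.694 g

96.694 g


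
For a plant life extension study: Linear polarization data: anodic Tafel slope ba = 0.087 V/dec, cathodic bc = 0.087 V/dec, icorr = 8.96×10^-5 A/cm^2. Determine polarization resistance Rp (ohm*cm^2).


Apply the Stern-Geary equation: Rp = ba*bc / (2.303*icorr*(ba+bc))
ba*bc = 0.087*0.087 = 0.007569
ba+bc = 0.174; 2.303*icorr*(ba+bc) = 2.303*8.96×10^-5*0.174 = 3.5904691×10^-5
Rp = 0.007569 / 3.5904691×10^-5 = 210.8 ohm*cm^2

210.8 ohm*cm^2


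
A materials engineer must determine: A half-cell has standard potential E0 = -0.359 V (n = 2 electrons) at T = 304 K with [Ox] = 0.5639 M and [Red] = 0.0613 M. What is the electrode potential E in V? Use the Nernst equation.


Apply the Nernst equation: E = E0 + (RT/nF)*ln([Ox]/[Red])
Step 1: RT/nF = 8.314*304/(2*96485) = 0.01309766 V
Step 2: [Ox]/[Red] = 0.5639/0.0613 = 9.199021
Step 3: ln(9.199021) = 2.219097
Step 4: correction = 0.01309766 * 2.219097 = 0.029 V
E = -0.359 + 0.029 = -0.33 V

-0.33 V


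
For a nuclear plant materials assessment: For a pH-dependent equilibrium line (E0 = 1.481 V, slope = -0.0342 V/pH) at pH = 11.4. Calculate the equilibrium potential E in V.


Apply the Pourbaix line equation: E = E0 + slope*pH
E = 1.481 + (-0.0342)*11.4 = 1.481 + (-0.38988) = 1.09112 V
Rounded to 3 decimal places: E = 1.091 V

1.091 V


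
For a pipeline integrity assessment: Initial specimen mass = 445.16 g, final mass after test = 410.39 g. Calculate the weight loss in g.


Weight loss = initial − final
WL = 445.16 − 410.39 = 34.77 g

34.77 g


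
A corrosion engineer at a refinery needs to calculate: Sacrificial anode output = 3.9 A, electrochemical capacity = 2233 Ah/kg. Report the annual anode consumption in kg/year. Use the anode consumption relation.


Annual consumption = current * hours per year / capacity
Rate = 3.9 * 8760 / 2233 = 15.3 kg/year

15.3 kg/year


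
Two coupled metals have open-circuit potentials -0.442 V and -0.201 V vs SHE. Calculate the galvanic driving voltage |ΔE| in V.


Driving voltage is the absolute potential difference.
|ΔE| = |-0.442 − (-0.201)| = 0.241 V

0.241 V


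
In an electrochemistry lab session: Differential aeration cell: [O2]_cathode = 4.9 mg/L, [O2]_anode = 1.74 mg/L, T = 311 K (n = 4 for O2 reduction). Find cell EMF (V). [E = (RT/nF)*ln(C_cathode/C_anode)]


Apply the Nernst concentration-cell relation: E = (RT/nF)*ln(C_cathode/C_anode)
RT/nF = 8.314*311/(4*96485) = 0.00669963 V
ln(4.9/1.74) = 1.03535
E = 0.00669963 * 1.03535 = 0.00694 V

0.00694 V


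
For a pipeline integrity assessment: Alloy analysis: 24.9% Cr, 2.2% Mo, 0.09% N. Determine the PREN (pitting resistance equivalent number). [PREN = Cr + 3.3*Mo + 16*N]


Apply the PREN formula: PREN = Cr + 3.3*Mo + 16*N
PREN = 24.9 + 3.3*2.2 + 16*0.09
PREN = 24.9 + 7.26 + 1.44 = 33.6

33.6


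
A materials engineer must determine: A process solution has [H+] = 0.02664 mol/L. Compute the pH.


pH = −log10[H+]
pH = −log10(0.02664) = 1.57

1.57


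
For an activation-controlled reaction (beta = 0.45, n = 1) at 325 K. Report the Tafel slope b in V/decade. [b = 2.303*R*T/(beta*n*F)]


Apply the Tafel slope relation: b = 2.303*R*T/(beta*n*F)
Numerator: 2.303 * 8.314 * 325 = 6222.82
Denominator: 0.45 * 1 * 96485 = 43418.25
b = 6222.82 / 43418.25 = 0.1433 V/decade

0.1433 V/decade


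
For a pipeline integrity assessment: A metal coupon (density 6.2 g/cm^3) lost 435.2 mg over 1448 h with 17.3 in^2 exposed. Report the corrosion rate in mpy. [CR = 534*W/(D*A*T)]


Apply the mpy weight-loss relation: CR = 534 * W / (D * A * T)
Numerator: 534 * 435.2 = 232396.8
Denominator: 6.2 * 17.3 * 1448 = 155312.48
CR = 232396.8 / 155312.48 = 1.4963 mpy

1.4963 mpy


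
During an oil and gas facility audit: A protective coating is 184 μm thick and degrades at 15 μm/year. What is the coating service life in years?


Service life = thickness / degradation rate
Life = 184 / 15 = 12.3 years

12.3 years


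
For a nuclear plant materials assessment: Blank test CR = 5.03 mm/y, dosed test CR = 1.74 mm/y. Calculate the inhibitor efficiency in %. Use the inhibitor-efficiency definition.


Apply the inhibitor-efficiency definition: IE = (CR_blank − CR_inh)/CR_blank × 100
IE = (5.03 − 1.74) / 5.03 × 100
IE = 3.29 / 5.03 × 100 = 65.4 %

65.4 %


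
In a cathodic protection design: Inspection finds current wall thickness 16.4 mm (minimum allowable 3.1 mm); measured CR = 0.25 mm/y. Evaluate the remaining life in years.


Apply the remaining-life relation: RL = (t_current − t_min) / CR
RL = (16.4 − 3.1) / 0.25 = 13.3 / 0.25 = 53.2 years

53.2 years


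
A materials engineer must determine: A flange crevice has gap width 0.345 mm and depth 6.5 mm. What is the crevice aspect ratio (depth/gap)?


Aspect ratio = depth / gap
Ratio = 6.5 / 0.345 = 18.8

18.8


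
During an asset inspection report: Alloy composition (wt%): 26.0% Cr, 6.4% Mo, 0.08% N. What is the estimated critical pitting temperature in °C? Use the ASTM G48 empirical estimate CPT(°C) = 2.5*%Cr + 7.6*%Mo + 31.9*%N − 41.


Apply the ASTM G48 empirical CPT estimate: CPT(°C) = 2.5*%Cr + 7.6*%Mo + 31.9*%N − 41
2.5*26.0 = 65; 7.6*6.4 = 48.64; 31.9*0.08 = 2.552
CPT = 65 + 48.64 + 2.552 − 41 = 75.192 °C
Rounded to 0.1 °C: CPT ≈ 75.2 °C

75.2 °C


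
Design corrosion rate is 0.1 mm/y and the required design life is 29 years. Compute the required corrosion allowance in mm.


Corrosion allowance = CR × design life
CA = 0.1 * 29 = 2.9 mm

2.9 mm


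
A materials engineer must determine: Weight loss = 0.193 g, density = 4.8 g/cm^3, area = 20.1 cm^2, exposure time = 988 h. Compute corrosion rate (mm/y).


Apply the mm/y weight-loss relation: CR = 87600 * W / (D * A * T)
Numerator: 87600 * 0.193 = 16906.8
Denominator: 4.8 * 20.1 * 988 = 95322.24
CR = 16906.8 / 95322.24 = 0.1774 mm/y

0.1774 mm/y


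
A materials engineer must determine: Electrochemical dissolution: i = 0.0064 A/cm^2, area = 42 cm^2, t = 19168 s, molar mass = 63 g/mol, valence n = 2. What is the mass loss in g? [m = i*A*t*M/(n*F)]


Apply Faraday's law: m = i*A*t*M / (n*F)
Total charge passed Q = i*A*t = 0.0064*42*19168 = 5152.3584 C
m = Q*M/(n*F) = 5152.3584*63/(2*96485) = 1.6821 g

1.6821 g


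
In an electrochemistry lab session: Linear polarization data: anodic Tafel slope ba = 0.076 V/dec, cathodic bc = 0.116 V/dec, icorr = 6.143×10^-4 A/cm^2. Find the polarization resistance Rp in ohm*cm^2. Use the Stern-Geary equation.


Apply the Stern-Geary equation: Rp = ba*bc / (2.303*icorr*(ba+bc))
ba*bc = 0.076*0.116 = 0.008816
ba+bc = 0.192; 2.303*icorr*(ba+bc) = 2.303*6.143×10^-4*0.192 = 2.7162872×10^-4
Rp = 0.008816 / 2.7162872×10^-4 = 32.5 ohm*cm^2

32.5 ohm*cm^2


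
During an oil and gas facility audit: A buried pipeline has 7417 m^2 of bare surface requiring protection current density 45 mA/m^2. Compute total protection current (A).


I = area * current density, then convert mA → A (÷1000)
I = 7417 * 45 / 1000 = 333.77 A

333.77 A


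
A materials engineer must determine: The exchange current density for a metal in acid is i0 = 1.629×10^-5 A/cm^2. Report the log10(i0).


i0 = 1.629×10^-5 A/cm^2
log10(i0) = -4.788

-4.788


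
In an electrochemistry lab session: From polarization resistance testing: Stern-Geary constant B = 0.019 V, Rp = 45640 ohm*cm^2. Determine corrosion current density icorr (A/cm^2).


Apply the Stern-Geary relation: icorr = B / Rp
icorr = 0.019 / 45640 = 4.163×10^-7 A/cm^2

4.163×10^-7 A/cm^2


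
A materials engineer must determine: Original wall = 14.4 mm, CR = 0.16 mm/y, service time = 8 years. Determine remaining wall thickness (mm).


Remaining wall = original − CR × time
t = 14.4 − 0.16*8 = 14.4 − 1.28 = 13.12 mm

13.12 mm


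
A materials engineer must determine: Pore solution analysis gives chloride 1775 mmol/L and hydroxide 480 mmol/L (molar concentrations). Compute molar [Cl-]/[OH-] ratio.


Threshold parameter = [Cl-] / [OH-] (molar basis; both in mmol/L, so units cancel)
Ratio = 1775 / 480 = 3.7

3.7


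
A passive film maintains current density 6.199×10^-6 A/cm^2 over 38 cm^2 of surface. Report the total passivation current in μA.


I = i_pass * A, then convert A → μA (×10^6)
I = 6.199×10^-6 * 38 * 10^6 = 235.56 μA

235.56 μA


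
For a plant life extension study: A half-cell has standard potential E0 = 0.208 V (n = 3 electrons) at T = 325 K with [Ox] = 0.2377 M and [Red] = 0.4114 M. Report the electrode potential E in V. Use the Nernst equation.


Apply the Nernst equation: E = E0 + (RT/nF)*ln([Ox]/[Red])
Step 1: RT/nF = 8.314*325/(3*96485) = 0.00933496 V
Step 2: [Ox]/[Red] = 0.2377/0.4114 = 0.577783
Step 3: ln(0.577783) = -0.548557
Step 4: correction = 0.00933496 * -0.548557 = -0.005 V
E = 0.208 + -0.005 = 0.203 V

0.203 V


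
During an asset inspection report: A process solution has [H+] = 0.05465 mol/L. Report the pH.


pH = −log10[H+]
pH = −log10(0.05465) = 1.26

1.26


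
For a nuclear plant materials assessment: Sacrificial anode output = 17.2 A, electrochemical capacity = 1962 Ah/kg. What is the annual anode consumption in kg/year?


Annual consumption = current * hours per year / capacity
Rate = 17.2 * 8760 / 1962 = 76.8 kg/year

76.8 kg/year


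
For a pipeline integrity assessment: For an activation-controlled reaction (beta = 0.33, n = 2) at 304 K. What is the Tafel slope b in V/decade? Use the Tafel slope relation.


Apply the Tafel slope relation: b = 2.303*R*T/(beta*n*F)
Numerator: 2.303 * 8.314 * 304 = 5820.73
Denominator: 0.33 * 2 * 96485 = 63680.1
b = 5820.73 / 63680.1 = 0.0914 V/decade

0.0914 V/decade


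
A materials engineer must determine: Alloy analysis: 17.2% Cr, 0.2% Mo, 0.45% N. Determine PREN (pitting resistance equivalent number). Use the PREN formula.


Apply the PREN formula: PREN = Cr + 3.3*Mo + 16*N
PREN = 17.2 + 3.3*0.2 + 16*0.45
PREN = 17.2 + 0.66 + 7.2 = 25.06

25.06


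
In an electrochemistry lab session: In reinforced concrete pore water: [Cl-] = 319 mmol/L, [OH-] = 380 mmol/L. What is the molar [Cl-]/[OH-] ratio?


Threshold parameter = [Cl-] / [OH-] (molar basis; both in mmol/L, so units cancel)
Ratio = 319 / 380 = 0.84

0.84


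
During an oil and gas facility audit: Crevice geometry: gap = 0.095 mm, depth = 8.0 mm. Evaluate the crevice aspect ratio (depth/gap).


Aspect ratio = depth / gap
Ratio = 8.0 / 0.095 = 84.2

84.2


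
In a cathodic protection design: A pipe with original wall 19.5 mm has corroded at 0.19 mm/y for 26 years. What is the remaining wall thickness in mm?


Remaining wall = original − CR × time
t = 19.5 − 0.19*26 = 19.5 − 4.94 = 14.56 mm

14.56 mm


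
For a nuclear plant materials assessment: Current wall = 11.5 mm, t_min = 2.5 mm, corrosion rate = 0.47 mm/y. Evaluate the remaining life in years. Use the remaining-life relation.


Apply the remaining-life relation: RL = (t_current − t_min) / CR
RL = (11.5 − 2.5) / 0.47 = 9.0 / 0.47 = 19.1 years

19.1 years


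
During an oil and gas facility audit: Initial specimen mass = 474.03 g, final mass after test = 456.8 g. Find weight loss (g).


Weight loss = initial − final
WL = 474.03 − 456.8 = 17.23 g

17.23 g


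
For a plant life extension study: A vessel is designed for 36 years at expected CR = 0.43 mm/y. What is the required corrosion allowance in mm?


Corrosion allowance = CR × design life
CA = 0.43 * 36 = 15.48 mm

15.48 mm


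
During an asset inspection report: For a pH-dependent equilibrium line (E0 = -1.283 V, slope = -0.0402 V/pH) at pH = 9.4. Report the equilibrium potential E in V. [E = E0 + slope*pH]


Apply the Pourbaix line equation: E = E0 + slope*pH
E = -1.283 + (-0.0402)*9.4 = -1.283 + (-0.37788) = -1.66088 V
Rounded to 4 decimal places: E = -1.6609 V

-1.6609 V


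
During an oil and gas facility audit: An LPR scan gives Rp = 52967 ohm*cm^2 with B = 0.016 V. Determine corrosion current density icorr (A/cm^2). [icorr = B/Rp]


Apply the Stern-Geary relation: icorr = B / Rp
icorr = 0.016 / 52967 = 3.021×10^-7 A/cm^2

3.021×10^-7 A/cm^2


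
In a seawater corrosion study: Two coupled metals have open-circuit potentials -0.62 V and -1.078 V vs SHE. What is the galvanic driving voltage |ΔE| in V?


Driving voltage is the absolute potential difference.
|ΔE| = |-0.62 − (-1.078)| = 0.458 V

0.458 V


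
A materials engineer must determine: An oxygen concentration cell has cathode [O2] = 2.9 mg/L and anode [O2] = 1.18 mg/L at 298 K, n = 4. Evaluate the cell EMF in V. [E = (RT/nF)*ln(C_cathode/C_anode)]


Apply the Nernst concentration-cell relation: E = (RT/nF)*ln(C_cathode/C_anode)
RT/nF = 8.314*298/(4*96485) = 0.00641958 V
ln(2.9/1.18) = 0.8992
E = 0.00641958 * 0.8992 = 0.00577 V

0.00577 V


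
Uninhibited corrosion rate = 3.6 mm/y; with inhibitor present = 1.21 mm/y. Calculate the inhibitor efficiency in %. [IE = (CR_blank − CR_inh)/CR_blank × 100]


Apply the inhibitor-efficiency definition: IE = (CR_blank − CR_inh)/CR_blank × 100
IE = (3.6 − 1.21) / 3.6 × 100
IE = 2.39 / 3.6 × 100 = 66.4 %

66.4 %


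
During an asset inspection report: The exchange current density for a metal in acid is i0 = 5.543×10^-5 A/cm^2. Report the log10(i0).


i0 = 5.543×10^-5 A/cm^2
log10(i0) = -4.256

-4.256


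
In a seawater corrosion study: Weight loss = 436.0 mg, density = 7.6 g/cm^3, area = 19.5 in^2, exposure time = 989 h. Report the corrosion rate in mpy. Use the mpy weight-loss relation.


Apply the mpy weight-loss relation: CR = 534 * W / (D * A * T)
Numerator: 534 * 436.0 = 232824.0
Denominator: 7.6 * 19.5 * 989 = 146569.8
CR = 232824.0 / 146569.8 = 1.58849 mpy

1.58849 mpy


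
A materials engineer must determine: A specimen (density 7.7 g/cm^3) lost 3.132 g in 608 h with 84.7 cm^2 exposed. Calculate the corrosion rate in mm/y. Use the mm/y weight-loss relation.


Apply the mm/y weight-loss relation: CR = 87600 * W / (D * A * T)
Numerator: 87600 * 3.132 = 274363.2
Denominator: 7.7 * 84.7 * 608 = 396531.52
CR = 274363.2 / 396531.52 = 0.69191 mm/y

0.69191 mm/y


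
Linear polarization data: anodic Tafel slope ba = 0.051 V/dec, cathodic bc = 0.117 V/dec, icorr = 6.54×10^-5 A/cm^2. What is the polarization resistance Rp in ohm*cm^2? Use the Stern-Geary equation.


Apply the Stern-Geary equation: Rp = ba*bc / (2.303*icorr*(ba+bc))
ba*bc = 0.051*0.117 = 0.005967
ba+bc = 0.168; 2.303*icorr*(ba+bc) = 2.303*6.54×10^-5*0.168 = 2.5303522×10^-5
Rp = 0.005967 / 2.5303522×10^-5 = 235.8 ohm*cm^2

235.8 ohm*cm^2


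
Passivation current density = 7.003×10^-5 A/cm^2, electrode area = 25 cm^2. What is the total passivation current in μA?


I = i_pass * A, then convert A → μA (×10^6)
I = 7.003×10^-5 * 25 * 10^6 = 1750.75 μA

1750.75 μA


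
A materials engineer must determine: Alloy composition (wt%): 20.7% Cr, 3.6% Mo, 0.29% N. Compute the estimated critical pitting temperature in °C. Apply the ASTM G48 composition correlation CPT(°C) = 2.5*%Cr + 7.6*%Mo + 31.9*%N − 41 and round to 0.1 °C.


Apply the ASTM G48 empirical CPT estimate: CPT(°C) = 2.5*%Cr + 7.6*%Mo + 31.9*%N − 41
2.5*20.7 = 51.75; 7.6*3.6 = 27.36; 31.9*0.29 = 9.251
CPT = 51.75 + 27.36 + 9.251 − 41 = 47.361 °C
Rounded to 0.1 °C: CPT ≈ 47.4 °C

47.4 °C


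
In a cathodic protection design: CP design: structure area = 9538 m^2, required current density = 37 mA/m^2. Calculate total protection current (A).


I = area * current density, then convert mA → A (÷1000)
I = 9538 * 37 / 1000 = 352.91 A

352.91 A


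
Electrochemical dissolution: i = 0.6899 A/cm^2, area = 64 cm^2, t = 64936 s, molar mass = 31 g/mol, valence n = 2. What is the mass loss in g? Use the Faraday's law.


Apply Faraday's law: m = i*A*t*M / (n*F)
Total charge passed Q = i*A*t = 0.6899*64*64936 = 2867158.1696 C
m = Q*M/(n*F) = 2867158.1696*31/(2*96485) = 460.59959 g

460.59959 g


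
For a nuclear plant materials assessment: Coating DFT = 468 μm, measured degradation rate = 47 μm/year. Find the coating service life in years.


Service life = thickness / degradation rate
Life = 468 / 47 = 10.0 years

10.0 years


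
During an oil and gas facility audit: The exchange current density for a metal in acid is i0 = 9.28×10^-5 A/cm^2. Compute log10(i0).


i0 = 9.28×10^-5 A/cm^2
log10(i0) = -4.032

-4.032


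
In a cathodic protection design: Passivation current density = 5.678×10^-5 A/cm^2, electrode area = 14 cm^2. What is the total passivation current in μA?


I = i_pass * A, then convert A → μA (×10^6)
I = 5.678×10^-5 * 14 * 10^6 = 794.92 μA

794.92 μA


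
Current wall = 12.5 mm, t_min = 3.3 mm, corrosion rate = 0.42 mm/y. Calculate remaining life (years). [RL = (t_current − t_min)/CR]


Apply the remaining-life relation: RL = (t_current − t_min) / CR
RL = (12.5 − 3.3) / 0.42 = 9.2 / 0.42 = 21.9 years

21.9 years


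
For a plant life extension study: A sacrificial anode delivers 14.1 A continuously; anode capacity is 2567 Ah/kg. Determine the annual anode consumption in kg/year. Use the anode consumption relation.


Annual consumption = current * hours per year / capacity
Rate = 14.1 * 8760 / 2567 = 48.1 kg/year

48.1 kg/year


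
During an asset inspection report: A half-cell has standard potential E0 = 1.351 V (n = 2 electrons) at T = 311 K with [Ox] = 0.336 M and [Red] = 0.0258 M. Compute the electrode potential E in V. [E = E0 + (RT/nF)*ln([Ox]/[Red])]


Apply the Nernst equation: E = E0 + (RT/nF)*ln([Ox]/[Red])
Step 1: RT/nF = 8.314*311/(2*96485) = 0.01339925 V
Step 2: [Ox]/[Red] = 0.336/0.0258 = 13.023256
Step 3: ln(13.023256) = 2.566737
Step 4: correction = 0.01339925 * 2.566737 = 0.0344 V
E = 1.351 + 0.0344 = 1.3854 V

1.3854 V


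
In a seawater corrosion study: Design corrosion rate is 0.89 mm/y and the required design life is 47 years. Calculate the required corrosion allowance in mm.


Corrosion allowance = CR × design life
CA = 0.89 * 47 = 41.83 mm

41.83 mm


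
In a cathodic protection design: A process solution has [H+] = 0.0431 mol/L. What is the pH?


pH = −log10[H+]
pH = −log10(0.0431) = 1.37

1.37


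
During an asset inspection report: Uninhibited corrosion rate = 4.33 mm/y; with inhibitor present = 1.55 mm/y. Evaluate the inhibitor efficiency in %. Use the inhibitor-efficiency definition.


Apply the inhibitor-efficiency definition: IE = (CR_blank − CR_inh)/CR_blank × 100
IE = (4.33 − 1.55) / 4.33 × 100
IE = 2.78 / 4.33 × 100 = 64.2 %

64.2 %


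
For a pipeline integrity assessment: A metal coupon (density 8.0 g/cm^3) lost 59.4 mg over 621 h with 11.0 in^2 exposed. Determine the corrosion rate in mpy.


Apply the mpy weight-loss relation: CR = 534 * W / (D * A * T)
Numerator: 534 * 59.4 = 31719.6
Denominator: 8.0 * 11.0 * 621 = 54648.0
CR = 31719.6 / 54648.0 = 0.58043 mpy

0.58043 mpy


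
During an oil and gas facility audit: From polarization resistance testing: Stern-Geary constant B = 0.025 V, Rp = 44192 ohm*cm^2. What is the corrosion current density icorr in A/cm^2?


Apply the Stern-Geary relation: icorr = B / Rp
icorr = 0.025 / 44192 = 5.657×10^-7 A/cm^2

5.657×10^-7 A/cm^2


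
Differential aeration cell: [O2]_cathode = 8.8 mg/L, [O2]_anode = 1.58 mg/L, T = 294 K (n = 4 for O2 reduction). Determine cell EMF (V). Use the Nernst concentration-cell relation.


Apply the Nernst concentration-cell relation: E = (RT/nF)*ln(C_cathode/C_anode)
RT/nF = 8.314*294/(4*96485) = 0.00633341 V
ln(8.8/1.58) = 1.71733
E = 0.00633341 * 1.71733 = 0.01088 V

0.01088 V


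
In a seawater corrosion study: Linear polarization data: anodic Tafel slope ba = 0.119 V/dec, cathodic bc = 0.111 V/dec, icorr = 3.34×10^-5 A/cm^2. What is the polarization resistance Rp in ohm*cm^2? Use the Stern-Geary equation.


Apply the Stern-Geary equation: Rp = ba*bc / (2.303*icorr*(ba+bc))
ba*bc = 0.119*0.111 = 0.013209
ba+bc = 0.23; 2.303*icorr*(ba+bc) = 2.303*3.34×10^-5*0.23 = 1.7691646×10^-5
Rp = 0.013209 / 1.7691646×10^-5 = 746.62 ohm*cm^2

746.62 ohm*cm^2


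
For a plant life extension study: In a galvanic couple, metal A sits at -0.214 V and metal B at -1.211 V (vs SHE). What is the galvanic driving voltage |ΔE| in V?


Driving voltage is the absolute potential difference.
|ΔE| = |-0.214 − (-1.211)| = 0.997 V

0.997 V


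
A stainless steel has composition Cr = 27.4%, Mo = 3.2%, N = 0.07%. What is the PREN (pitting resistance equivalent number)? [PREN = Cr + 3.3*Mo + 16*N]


Apply the PREN formula: PREN = Cr + 3.3*Mo + 16*N
PREN = 27.4 + 3.3*3.2 + 16*0.07
PREN = 27.4 + 10.56 + 1.12 = 39.08

39.08


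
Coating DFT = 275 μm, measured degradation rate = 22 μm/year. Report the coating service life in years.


Service life = thickness / degradation rate
Life = 275 / 22 = 12.5 years

12.5 years


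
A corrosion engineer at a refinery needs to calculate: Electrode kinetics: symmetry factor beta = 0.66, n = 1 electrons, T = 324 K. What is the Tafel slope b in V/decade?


Apply the Tafel slope relation: b = 2.303*R*T/(beta*n*F)
Numerator: 2.303 * 8.314 * 324 = 6203.67
Denominator: 0.66 * 1 * 96485 = 63680.1
b = 6203.67 / 63680.1 = 0.0974 V/decade

0.0974 V/decade


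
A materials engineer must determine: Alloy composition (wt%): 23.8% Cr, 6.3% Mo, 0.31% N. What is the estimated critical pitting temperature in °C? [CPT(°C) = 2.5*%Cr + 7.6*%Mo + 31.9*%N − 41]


Apply the ASTM G48 empirical CPT estimate: CPT(°C) = 2.5*%Cr + 7.6*%Mo + 31.9*%N − 41
2.5*23.8 = 59.5; 7.6*6.3 = 47.88; 31.9*0.31 = 9.889
CPT = 59.5 + 47.88 + 9.889 − 41 = 76.269 °C
Rounded to 0.1 °C: CPT ≈ 76.3 °C

76.3 °C


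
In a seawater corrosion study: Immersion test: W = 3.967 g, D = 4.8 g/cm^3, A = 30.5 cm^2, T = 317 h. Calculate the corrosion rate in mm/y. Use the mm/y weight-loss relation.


Apply the mm/y weight-loss relation: CR = 87600 * W / (D * A * T)
Numerator: 87600 * 3.967 = 347509.2
Denominator: 4.8 * 30.5 * 317 = 46408.8
CR = 347509.2 / 46408.8 = 7.488002 mm/y

7.488002 mm/y


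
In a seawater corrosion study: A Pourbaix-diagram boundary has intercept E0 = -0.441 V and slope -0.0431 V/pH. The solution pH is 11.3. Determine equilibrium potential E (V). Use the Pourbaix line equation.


Apply the Pourbaix line equation: E = E0 + slope*pH
E = -0.441 + (-0.0431)*11.3 = -0.441 + (-0.48703) = -0.92803 V
Rounded to 3 decimal places: E = -0.928 V

-0.928 V


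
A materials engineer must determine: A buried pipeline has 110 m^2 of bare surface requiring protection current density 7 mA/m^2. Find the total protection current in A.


I = area * current density, then convert mA → A (÷1000)
I = 110 * 7 / 1000 = 0.77 A

0.77 A


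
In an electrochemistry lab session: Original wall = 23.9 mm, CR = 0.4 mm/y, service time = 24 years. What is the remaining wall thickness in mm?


Remaining wall = original − CR × time
t = 23.9 − 0.4*24 = 23.9 − 9.6 = 14.3 mm

14.3 mm


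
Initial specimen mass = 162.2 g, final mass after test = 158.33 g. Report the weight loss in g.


Weight loss = initial − final
WL = 162.2 − 158.33 = 3.87 g

3.87 g
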